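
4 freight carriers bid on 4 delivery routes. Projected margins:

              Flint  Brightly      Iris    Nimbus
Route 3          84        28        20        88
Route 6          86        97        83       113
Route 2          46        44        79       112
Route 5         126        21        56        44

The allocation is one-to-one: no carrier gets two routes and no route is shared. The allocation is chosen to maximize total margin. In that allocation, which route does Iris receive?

This is a one-to-one assignment (maximum-weight bipartite matching).
Optimal: Flint→Route 5 ($126k), Brightly→Route 6 ($97k), Iris→Route 2 ($79k), Nimbus→Route 3 ($88k) — total 126+97+79+88 = $390k.
Max-entry greedy (repeatedly take the single best remaining cell) gives $346k, worse by 44.
Next-best assignment: Flint→Route 5, Brightly→Route 6, Iris→Route 3, Nimbus→Route 2 = $355k.
Swapping Iris↔Flint (Iris→Route 5 $56k, Flint→Route 2 $46k) loses 103.
Iris's own top route is Route 6 ($83k), but forcing Iris→Route 6 and reassigning the rest optimally gives only $349k — worse by 41.

Iris receives Route 2.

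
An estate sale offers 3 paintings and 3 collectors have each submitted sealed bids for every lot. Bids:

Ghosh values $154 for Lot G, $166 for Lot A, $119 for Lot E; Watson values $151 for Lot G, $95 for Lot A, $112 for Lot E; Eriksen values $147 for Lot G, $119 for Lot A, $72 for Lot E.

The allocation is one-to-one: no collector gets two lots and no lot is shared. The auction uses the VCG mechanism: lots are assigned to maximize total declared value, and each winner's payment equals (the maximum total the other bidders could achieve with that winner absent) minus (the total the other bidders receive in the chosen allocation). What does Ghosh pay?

Efficient allocation: Ghosh→Lot A ($166), Watson→Lot E ($112), Eriksen→Lot G ($147); total welfare W = $425.
Ghosh receives Lot A at value $166, so the others get W − 166 = $259.
Without Ghosh: best allocation of the remaining 2 bidders over all 3 lots is Watson→Lot G ($151), Eriksen→Lot A ($119), total $270.
VCG payment = (others' best without Ghosh) − (others' welfare with Ghosh) = 270 − 259 = $11.

Ghosh pays $11.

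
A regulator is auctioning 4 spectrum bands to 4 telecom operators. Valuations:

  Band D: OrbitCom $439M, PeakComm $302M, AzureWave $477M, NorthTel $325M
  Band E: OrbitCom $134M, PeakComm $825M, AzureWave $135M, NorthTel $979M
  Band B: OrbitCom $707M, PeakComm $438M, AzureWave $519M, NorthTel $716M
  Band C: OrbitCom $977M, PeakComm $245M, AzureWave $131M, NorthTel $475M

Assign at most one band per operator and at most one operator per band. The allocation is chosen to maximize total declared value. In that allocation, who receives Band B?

Optimal: OrbitCom→Band C ($977M), PeakComm→Band E ($825M), AzureWave→Band D ($477M), NorthTel→Band B ($716M) — total 977+825+477+716 = $2995M.
Row-greedy (each operator in turn takes its best remaining band) gives $2646M, worse by 349.
No other one-to-one assignment exceeds $2995M.
NorthTel's own top band is Band E ($979M), but forcing NorthTel→Band E and reassigning the rest optimally gives only $2871M — worse by 124.

NorthTel receives Band B.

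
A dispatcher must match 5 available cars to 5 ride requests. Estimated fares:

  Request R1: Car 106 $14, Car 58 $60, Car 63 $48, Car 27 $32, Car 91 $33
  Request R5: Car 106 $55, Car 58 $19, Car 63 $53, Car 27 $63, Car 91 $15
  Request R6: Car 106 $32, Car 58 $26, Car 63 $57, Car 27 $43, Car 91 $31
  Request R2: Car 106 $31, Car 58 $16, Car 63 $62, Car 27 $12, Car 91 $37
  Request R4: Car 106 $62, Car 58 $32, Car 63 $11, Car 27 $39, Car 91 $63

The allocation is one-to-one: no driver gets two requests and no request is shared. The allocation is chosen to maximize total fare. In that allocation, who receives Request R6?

Car 27 receives Request R6.

Optimal: Car 106→Request R5 ($55), Car 58→Request R1 ($60), Car 63→Request R2 ($62), Car 27→Request R6 ($43), Car 91→Request R4 ($63) — total 55+60+62+43+63 = $283.
Next-best assignment: Car 106→Request R6, Car 58→Request R1, Car 63→Request R2, Car 27→Request R5, Car 91→Request R4 = $280.
Car 27's own top request is Request R5 ($63), but forcing Car 27→Request R5 and reassigning the rest optimally gives only $280 — worse by 3.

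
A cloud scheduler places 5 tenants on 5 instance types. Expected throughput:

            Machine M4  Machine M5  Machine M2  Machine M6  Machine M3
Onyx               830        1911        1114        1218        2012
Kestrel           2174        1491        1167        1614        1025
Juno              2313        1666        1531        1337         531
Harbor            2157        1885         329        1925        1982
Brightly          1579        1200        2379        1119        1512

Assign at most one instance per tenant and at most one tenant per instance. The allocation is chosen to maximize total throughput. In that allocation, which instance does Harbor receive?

Harbor receives Machine M5.

Optimal: Onyx→Machine M3 (2012 ops/s), Kestrel→Machine M6 (1614 ops/s), Juno→Machine M4 (2313 ops/s), Harbor→Machine M5 (1885 ops/s), Brightly→Machine M2 (2379 ops/s) — total 2012+1614+2313+1885+2379 = 10203 ops/s.
Column-greedy (each instance in turn goes to its best remaining tenant) gives 9553 ops/s, worse by 650.
Swapping Juno↔Kestrel (Juno→Machine M6 1337 ops/s, Kestrel→Machine M4 2174 ops/s) loses 416.
No other one-to-one assignment exceeds 10203 ops/s.
Harbor's own top instance is Machine M4 (2157 ops/s), but forcing Harbor→Machine M4 and reassigning the rest optimally gives only 9828 ops/s — worse by 375.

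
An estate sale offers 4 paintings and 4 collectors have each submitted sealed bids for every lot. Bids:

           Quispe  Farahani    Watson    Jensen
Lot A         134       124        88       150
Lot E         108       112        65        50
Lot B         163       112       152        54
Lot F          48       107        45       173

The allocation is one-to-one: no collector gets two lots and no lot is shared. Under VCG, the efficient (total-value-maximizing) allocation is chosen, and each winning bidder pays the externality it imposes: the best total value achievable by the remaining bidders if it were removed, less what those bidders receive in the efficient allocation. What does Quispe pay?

Efficient allocation: Quispe→Lot A ($134), Farahani→Lot E ($112), Watson→Lot B ($152), Jensen→Lot F ($173); total welfare W = $571.
Quispe receives Lot A at value $134, so the others get W − 134 = $437.
Without Quispe: best allocation of the remaining 3 bidders over all 4 lots is Farahani→Lot A ($124), Watson→Lot B ($152), Jensen→Lot F ($173), total $449.
VCG payment = (others' best without Quispe) − (others' welfare with Quispe) = 449 − 437 = $12.

Quispe pays $12.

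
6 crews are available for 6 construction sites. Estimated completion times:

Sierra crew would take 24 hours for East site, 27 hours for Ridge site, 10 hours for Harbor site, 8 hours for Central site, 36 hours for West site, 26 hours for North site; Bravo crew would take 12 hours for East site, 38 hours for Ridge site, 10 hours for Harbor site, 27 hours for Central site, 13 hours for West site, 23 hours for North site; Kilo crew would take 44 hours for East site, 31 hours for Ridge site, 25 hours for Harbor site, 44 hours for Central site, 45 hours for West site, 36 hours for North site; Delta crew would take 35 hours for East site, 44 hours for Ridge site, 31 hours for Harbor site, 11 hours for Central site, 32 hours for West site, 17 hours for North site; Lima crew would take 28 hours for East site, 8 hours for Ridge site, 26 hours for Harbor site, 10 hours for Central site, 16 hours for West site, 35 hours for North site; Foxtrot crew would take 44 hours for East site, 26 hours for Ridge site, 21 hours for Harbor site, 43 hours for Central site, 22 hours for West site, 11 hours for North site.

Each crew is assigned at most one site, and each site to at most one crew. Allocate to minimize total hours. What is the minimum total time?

This is the linear assignment problem.
Optimal: Sierra crew→Harbor site (10 hours), Bravo crew→East site (12 hours), Kilo crew→Ridge site (31 hours), Delta crew→Central site (11 hours), Lima crew→West site (16 hours), Foxtrot crew→North site (11 hours) — total 10+12+31+11+16+11 = 91 hours.
Row-greedy (each crew in turn takes its cheapest remaining site) gives 126 hours, worse by 35.
Next-best assignment: Sierra crew→East site, Bravo crew→West site, Kilo crew→Harbor site, Delta crew→Central site, Lima crew→Ridge site, Foxtrot crew→North site = 92 hours.
Every other assignment is strictly worse.

Minimum total: 91 hours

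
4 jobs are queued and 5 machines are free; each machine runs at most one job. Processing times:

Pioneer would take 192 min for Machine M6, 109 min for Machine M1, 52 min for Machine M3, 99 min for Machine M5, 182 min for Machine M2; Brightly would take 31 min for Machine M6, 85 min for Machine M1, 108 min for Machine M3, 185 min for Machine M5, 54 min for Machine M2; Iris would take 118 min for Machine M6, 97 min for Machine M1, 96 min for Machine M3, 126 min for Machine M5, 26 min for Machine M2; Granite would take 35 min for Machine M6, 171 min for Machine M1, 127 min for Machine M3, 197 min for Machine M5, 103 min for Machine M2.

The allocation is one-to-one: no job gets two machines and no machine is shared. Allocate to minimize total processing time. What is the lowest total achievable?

Min total: 198 min

Optimal: Pioneer→Machine M3 (52 min), Brightly→Machine M1 (85 min), Iris→Machine M2 (26 min), Granite→Machine M6 (35 min) — total 52+85+26+35 = 198 min.
Row-greedy (each job in turn takes its cheapest remaining machine) gives 280 min, worse by 82.
Next-best assignment: Pioneer→Machine M3, Brightly→Machine M2, Iris→Machine M1, Granite→Machine M6 = 238 min.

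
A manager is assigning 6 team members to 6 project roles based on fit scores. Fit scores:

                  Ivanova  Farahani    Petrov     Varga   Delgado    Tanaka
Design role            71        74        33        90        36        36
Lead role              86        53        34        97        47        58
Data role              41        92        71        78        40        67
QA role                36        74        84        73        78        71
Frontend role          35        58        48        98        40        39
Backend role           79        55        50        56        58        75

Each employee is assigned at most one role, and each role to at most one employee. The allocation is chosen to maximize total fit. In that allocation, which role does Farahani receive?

Farahani receives Design role.

This is the linear assignment problem.
Optimal: Ivanova→Lead role (86 pts), Farahani→Design role (74 pts), Petrov→Data role (71 pts), Varga→Frontend role (98 pts), Delgado→QA role (78 pts), Tanaka→Backend role (75 pts) — total 86+74+71+98+78+75 = 482 pts.
Row-greedy (each employee in turn takes its best remaining role) gives 454 pts, worse by 28.
Farahani's own top role is Data role (92 pts), but forcing Farahani→Data role and reassigning the rest optimally gives only 471 pts — worse by 11.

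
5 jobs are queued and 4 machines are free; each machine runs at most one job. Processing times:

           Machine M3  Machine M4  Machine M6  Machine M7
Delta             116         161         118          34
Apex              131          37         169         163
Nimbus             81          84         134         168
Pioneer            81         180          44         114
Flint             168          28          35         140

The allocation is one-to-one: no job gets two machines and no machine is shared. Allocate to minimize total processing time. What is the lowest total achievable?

Min total: 187 min

Optimal: Nimbus→Machine M3 (81 min), Apex→Machine M4 (37 min), Flint→Machine M6 (35 min), Delta→Machine M7 (34 min) — total 81+37+35+34 = 187 min.
Row-greedy (each job in turn takes its cheapest remaining machine) gives 196 min, worse by 9.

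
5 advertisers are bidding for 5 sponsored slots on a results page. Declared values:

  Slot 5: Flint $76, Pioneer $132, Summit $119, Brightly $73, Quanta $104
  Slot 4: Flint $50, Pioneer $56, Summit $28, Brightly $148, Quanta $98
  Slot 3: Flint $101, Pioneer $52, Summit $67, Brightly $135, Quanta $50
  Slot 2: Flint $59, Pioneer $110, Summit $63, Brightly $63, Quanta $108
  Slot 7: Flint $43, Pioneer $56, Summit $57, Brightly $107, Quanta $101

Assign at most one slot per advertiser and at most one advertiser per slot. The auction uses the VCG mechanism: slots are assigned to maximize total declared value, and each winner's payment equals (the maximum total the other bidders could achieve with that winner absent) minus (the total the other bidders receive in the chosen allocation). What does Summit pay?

Efficient allocation: Flint→Slot 3 ($101), Pioneer→Slot 2 ($110), Summit→Slot 5 ($119), Brightly→Slot 4 ($148), Quanta→Slot 7 ($101); total welfare W = $579.
Summit receives Slot 5 at value $119, so the others get W − 119 = $460.
Without Summit: best allocation of the remaining 4 bidders over all 5 slots is Flint→Slot 3 ($101), Pioneer→Slot 5 ($132), Brightly→Slot 4 ($148), Quanta→Slot 2 ($108), total $489.
VCG payment = (others' best without Summit) − (others' welfare with Summit) = 489 − 460 = $29.

Summit pays $29.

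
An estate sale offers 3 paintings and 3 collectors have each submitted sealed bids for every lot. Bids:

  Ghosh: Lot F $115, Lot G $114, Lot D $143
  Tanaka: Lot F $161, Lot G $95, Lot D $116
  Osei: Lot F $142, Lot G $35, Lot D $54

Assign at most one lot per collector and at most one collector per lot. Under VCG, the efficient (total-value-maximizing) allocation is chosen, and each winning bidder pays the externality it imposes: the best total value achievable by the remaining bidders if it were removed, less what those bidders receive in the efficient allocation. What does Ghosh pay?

Ghosh pays $21.

Efficient allocation: Ghosh→Lot D ($143), Tanaka→Lot G ($95), Osei→Lot F ($142); total welfare W = $380.
Ghosh receives Lot D at value $143, so the others get W − 143 = $237.
Without Ghosh: best allocation of the remaining 2 bidders over all 3 lots is Tanaka→Lot D ($116), Osei→Lot F ($142), total $258.
VCG payment = (others' best without Ghosh) − (others' welfare with Ghosh) = 258 − 237 = $21.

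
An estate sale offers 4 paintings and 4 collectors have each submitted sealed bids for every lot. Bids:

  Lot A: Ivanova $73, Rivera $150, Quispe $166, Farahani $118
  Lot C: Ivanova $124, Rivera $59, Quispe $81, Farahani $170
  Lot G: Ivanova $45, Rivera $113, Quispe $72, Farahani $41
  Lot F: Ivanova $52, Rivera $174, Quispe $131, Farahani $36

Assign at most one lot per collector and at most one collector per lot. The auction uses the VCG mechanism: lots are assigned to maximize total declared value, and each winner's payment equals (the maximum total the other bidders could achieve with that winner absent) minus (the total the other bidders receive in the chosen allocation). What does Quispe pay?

Quispe pays $28.

Efficient allocation: Ivanova→Lot G ($45), Rivera→Lot F ($174), Quispe→Lot A ($166), Farahani→Lot C ($170); total welfare W = $555.
Quispe receives Lot A at value $166, so the others get W − 166 = $389.
Without Quispe: best allocation of the remaining 3 bidders over all 4 lots is Ivanova→Lot A ($73), Rivera→Lot F ($174), Farahani→Lot C ($170), total $417.
VCG payment = (others' best without Quispe) − (others' welfare with Quispe) = 417 − 389 = $28.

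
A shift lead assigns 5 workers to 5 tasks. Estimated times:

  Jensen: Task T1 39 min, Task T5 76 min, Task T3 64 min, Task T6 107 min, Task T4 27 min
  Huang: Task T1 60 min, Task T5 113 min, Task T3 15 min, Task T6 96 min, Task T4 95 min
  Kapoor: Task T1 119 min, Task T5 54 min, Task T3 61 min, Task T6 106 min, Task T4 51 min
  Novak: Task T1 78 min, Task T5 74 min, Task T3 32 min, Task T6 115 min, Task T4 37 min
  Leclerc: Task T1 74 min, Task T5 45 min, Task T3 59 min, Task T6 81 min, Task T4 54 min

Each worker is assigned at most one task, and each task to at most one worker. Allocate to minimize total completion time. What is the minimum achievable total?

Minimum total: 226 min

Treat this as an assignment problem: match each worker to one task.
Optimal: Jensen→Task T1 (39 min), Huang→Task T3 (15 min), Kapoor→Task T5 (54 min), Novak→Task T4 (37 min), Leclerc→Task T6 (81 min) — total 39+15+54+37+81 = 226 min.
Column-greedy (each task in turn goes to its cheapest remaining worker) gives 242 min, worse by 16.
Next-best assignment: Jensen→Task T1, Huang→Task T3, Kapoor→Task T6, Novak→Task T4, Leclerc→Task T5 = 242 min.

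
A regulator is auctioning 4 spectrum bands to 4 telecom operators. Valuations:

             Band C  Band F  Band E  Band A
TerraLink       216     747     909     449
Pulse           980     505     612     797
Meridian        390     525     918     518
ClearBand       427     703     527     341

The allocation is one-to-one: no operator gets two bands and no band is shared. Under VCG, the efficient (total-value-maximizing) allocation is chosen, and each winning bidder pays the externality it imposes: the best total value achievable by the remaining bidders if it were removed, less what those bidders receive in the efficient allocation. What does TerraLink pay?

TerraLink pays $400M.

Efficient allocation: TerraLink→Band E ($909M), Pulse→Band C ($980M), Meridian→Band A ($518M), ClearBand→Band F ($703M); total welfare W = $3110M.
TerraLink receives Band E at value $909M, so the others get W − 909 = $2201M.
Without TerraLink: best allocation of the remaining 3 bidders over all 4 bands is Pulse→Band C ($980M), Meridian→Band E ($918M), ClearBand→Band F ($703M), total $2601M.
VCG payment = (others' best without TerraLink) − (others' welfare with TerraLink) = 2601 − 2201 = $400M.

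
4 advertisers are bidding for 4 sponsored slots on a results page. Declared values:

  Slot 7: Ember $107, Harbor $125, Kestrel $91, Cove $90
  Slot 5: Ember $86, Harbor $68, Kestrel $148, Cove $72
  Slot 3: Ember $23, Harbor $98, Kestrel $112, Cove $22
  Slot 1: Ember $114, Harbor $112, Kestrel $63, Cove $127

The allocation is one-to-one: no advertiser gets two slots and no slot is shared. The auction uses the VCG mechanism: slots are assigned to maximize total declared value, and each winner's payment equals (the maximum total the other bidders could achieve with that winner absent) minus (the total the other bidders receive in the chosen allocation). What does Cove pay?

Cove pays $34.

Efficient allocation: Ember→Slot 7 ($107), Harbor→Slot 3 ($98), Kestrel→Slot 5 ($148), Cove→Slot 1 ($127); total welfare W = $480.
Cove receives Slot 1 at value $127, so the others get W − 127 = $353.
Without Cove: best allocation of the remaining 3 bidders over all 4 slots is Ember→Slot 1 ($114), Harbor→Slot 7 ($125), Kestrel→Slot 5 ($148), total $387.
VCG payment = (others' best without Cove) − (others' welfare with Cove) = 387 − 353 = $34.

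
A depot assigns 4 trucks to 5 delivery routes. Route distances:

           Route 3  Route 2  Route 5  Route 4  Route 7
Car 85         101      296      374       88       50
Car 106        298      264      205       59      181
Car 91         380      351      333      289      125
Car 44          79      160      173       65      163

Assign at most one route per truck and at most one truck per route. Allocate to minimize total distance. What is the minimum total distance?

Optimal: Car 85→Route 3 (101 km), Car 106→Route 4 (59 km), Car 91→Route 7 (125 km), Car 44→Route 2 (160 km) — total 101+59+125+160 = 445 km.
Column-greedy (each route in turn goes to its cheapest remaining truck) gives 764 km, worse by 319.
Swapping Car 44↔Car 91 (Car 44→Route 7 163 km, Car 91→Route 2 351 km) adds 229.
Checked against all permutations: 445 km is optimal.

Minimum total: 445 km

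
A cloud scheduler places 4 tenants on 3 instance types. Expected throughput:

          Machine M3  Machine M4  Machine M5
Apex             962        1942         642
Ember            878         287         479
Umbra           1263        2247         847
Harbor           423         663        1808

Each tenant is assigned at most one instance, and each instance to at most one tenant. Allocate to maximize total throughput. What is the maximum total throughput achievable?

This is the linear assignment problem.
Optimal: Apex→Machine M3 (962 ops/s), Umbra→Machine M4 (2247 ops/s), Harbor→Machine M5 (1808 ops/s) — total 962+2247+1808 = 5017 ops/s.

Maximum total: 5017 ops/s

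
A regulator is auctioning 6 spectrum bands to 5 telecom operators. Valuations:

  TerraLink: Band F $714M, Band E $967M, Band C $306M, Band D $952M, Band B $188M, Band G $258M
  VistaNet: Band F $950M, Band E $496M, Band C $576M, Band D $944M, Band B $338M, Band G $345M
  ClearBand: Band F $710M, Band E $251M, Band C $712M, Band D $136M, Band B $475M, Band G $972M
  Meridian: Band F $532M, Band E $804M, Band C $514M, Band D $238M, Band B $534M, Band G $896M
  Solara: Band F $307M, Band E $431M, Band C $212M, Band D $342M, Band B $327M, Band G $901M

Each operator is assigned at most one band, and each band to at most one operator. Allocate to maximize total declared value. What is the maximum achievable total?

Optimal: TerraLink→Band D ($952M), VistaNet→Band F ($950M), ClearBand→Band C ($712M), Meridian→Band E ($804M), Solara→Band G ($901M) — total 952+950+712+804+901 = $4319M.
Column-greedy (each band in turn goes to its best remaining operator) gives $3505M, worse by 814.
Swapping Meridian↔ClearBand (Meridian→Band C $514M, ClearBand→Band E $251M) loses 751.
Checked against all permutations: $4319M is optimal.

Max total: $4319M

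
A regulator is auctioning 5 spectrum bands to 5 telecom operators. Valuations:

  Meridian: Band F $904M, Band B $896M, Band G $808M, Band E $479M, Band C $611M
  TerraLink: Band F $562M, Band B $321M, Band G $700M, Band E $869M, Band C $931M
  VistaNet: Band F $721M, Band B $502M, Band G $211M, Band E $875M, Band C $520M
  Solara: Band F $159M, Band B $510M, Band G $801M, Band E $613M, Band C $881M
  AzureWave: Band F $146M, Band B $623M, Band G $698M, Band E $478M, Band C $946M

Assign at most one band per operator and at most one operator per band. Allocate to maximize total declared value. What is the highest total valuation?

Optimal: Meridian→Band B ($896M), TerraLink→Band E ($869M), VistaNet→Band F ($721M), Solara→Band G ($801M), AzureWave→Band C ($946M) — total 896+869+721+801+946 = $4233M.
Column-greedy (each band in turn goes to its best remaining operator) gives $4134M, worse by 99.
Next-best assignment: Meridian→Band F, TerraLink→Band C, VistaNet→Band E, Solara→Band G, AzureWave→Band B = $4134M.
Swapping Meridian↔AzureWave (Meridian→Band C $611M, AzureWave→Band B $623M) loses 608.

Maximum total: $4233M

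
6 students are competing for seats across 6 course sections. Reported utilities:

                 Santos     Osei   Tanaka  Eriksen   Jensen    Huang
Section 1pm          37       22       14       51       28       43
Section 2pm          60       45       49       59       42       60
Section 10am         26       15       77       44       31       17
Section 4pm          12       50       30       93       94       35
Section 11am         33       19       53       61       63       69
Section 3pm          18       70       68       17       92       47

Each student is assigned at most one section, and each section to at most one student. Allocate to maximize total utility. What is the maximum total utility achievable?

Optimal: Santos→Section 2pm (60 points), Osei→Section 3pm (70 points), Tanaka→Section 10am (77 points), Eriksen→Section 1pm (51 points), Jensen→Section 4pm (94 points), Huang→Section 11am (69 points) — total 60+70+77+51+94+69 = 421 points.
No other one-to-one assignment exceeds 421 points.

Maximum total: 421 points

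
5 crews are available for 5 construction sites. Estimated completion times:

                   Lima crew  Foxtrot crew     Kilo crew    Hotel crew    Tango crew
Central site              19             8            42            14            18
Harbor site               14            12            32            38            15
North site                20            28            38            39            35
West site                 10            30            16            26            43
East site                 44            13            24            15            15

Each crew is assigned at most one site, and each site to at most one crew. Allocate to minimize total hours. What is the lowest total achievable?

Minimum total: 74 hours

Optimal: Lima crew→North site (20 hours), Foxtrot crew→Central site (8 hours), Kilo crew→West site (16 hours), Hotel crew→East site (15 hours), Tango crew→Harbor site (15 hours) — total 20+8+16+15+15 = 74 hours.
Column-greedy (each site in turn goes to its cheapest remaining crew) gives 88 hours, worse by 14.
Swapping Hotel crew↔Lima crew (Hotel crew→North site 39 hours, Lima crew→East site 44 hours) adds 48.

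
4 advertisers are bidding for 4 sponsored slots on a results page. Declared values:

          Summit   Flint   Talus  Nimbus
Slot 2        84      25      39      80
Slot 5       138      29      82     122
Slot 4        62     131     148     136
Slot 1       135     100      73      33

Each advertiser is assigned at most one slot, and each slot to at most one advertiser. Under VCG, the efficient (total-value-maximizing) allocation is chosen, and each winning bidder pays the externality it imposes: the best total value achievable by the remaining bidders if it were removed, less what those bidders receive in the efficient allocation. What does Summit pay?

Efficient allocation: Summit→Slot 5 ($138), Flint→Slot 1 ($100), Talus→Slot 4 ($148), Nimbus→Slot 2 ($80); total welfare W = $466.
Summit receives Slot 5 at value $138, so the others get W − 138 = $328.
Without Summit: best allocation of the remaining 3 bidders over all 4 slots is Flint→Slot 1 ($100), Talus→Slot 4 ($148), Nimbus→Slot 5 ($122), total $370.
VCG payment = (others' best without Summit) − (others' welfare with Summit) = 370 − 328 = $42.

Summit pays $42.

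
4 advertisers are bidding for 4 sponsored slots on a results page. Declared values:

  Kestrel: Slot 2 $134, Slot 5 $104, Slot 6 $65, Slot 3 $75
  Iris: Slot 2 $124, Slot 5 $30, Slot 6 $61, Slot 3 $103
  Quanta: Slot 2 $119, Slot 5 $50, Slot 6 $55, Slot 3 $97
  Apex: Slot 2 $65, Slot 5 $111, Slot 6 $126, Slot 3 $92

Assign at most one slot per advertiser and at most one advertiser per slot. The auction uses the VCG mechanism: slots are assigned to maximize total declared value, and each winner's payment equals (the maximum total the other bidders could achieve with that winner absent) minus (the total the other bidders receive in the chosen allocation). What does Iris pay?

Iris pays $8.

Efficient allocation: Kestrel→Slot 5 ($104), Iris→Slot 3 ($103), Quanta→Slot 2 ($119), Apex→Slot 6 ($126); total welfare W = $452.
Iris receives Slot 3 at value $103, so the others get W − 103 = $349.
Without Iris: best allocation of the remaining 3 bidders over all 4 slots is Kestrel→Slot 2 ($134), Quanta→Slot 3 ($97), Apex→Slot 6 ($126), total $357.
VCG payment = (others' best without Iris) − (others' welfare with Iris) = 357 − 349 = $8.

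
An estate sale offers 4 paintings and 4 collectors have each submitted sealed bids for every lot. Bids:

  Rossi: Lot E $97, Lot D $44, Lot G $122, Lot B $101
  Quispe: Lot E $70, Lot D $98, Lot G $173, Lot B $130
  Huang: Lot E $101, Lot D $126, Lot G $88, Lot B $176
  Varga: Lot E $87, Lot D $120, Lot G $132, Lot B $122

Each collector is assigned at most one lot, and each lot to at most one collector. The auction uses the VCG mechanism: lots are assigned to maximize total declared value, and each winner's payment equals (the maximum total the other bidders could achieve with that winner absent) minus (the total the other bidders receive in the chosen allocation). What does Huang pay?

Huang pays $4.

Efficient allocation: Rossi→Lot E ($97), Quispe→Lot G ($173), Huang→Lot B ($176), Varga→Lot D ($120); total welfare W = $566.
Huang receives Lot B at value $176, so the others get W − 176 = $390.
Without Huang: best allocation of the remaining 3 bidders over all 4 lots is Rossi→Lot B ($101), Quispe→Lot G ($173), Varga→Lot D ($120), total $394.
VCG payment = (others' best without Huang) − (others' welfare with Huang) = 394 − 390 = $4.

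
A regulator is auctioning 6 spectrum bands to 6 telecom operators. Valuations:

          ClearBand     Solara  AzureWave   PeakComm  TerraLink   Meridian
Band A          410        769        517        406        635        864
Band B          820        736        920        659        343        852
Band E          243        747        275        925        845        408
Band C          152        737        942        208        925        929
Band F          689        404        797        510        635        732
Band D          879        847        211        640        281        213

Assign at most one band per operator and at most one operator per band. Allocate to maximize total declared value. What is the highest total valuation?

This is a one-to-one assignment (maximum-weight bipartite matching).
Optimal: ClearBand→Band B ($820M), Solara→Band D ($847M), AzureWave→Band F ($797M), PeakComm→Band E ($925M), TerraLink→Band C ($925M), Meridian→Band A ($864M) — total 820+847+797+925+925+864 = $5178M.
Column-greedy (each band in turn goes to its best remaining operator) gives $5170M, worse by 8.
Next-best assignment: ClearBand→Band F, Solara→Band D, AzureWave→Band B, PeakComm→Band E, TerraLink→Band C, Meridian→Band A = $5170M.
Swapping Meridian↔Solara (Meridian→Band D $213M, Solara→Band A $769M) loses 729.
No other one-to-one assignment exceeds $5178M.

Maximum total: $5178M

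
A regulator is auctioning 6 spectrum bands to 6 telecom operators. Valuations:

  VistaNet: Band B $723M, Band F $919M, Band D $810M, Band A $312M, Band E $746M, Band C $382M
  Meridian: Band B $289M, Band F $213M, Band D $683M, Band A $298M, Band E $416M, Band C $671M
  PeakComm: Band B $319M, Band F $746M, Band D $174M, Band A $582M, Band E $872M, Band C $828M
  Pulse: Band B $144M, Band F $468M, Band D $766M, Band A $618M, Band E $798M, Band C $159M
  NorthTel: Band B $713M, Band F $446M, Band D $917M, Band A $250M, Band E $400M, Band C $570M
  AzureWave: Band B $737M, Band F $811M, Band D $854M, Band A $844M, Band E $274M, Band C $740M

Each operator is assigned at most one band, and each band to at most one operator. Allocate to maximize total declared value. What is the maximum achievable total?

Max total: $4785M

Optimal: VistaNet→Band F ($919M), Meridian→Band D ($683M), PeakComm→Band C ($828M), Pulse→Band E ($798M), NorthTel→Band B ($713M), AzureWave→Band A ($844M) — total 919+683+828+798+713+844 = $4785M.
Swapping Meridian↔VistaNet (Meridian→Band F $213M, VistaNet→Band D $810M) loses 579.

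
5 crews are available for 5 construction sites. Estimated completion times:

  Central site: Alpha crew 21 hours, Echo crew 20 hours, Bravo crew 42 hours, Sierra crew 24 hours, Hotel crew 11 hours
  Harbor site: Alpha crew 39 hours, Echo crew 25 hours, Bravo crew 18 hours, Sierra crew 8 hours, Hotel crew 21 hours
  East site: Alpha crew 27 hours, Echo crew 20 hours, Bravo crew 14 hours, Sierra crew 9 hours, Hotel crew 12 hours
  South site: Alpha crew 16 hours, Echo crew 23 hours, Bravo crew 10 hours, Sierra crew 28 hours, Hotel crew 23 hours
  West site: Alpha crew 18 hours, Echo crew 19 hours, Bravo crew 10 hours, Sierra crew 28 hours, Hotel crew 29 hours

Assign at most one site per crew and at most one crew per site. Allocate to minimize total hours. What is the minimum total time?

Minimum total: 65 hours

Optimal: Alpha crew→South site (16 hours), Echo crew→East site (20 hours), Bravo crew→West site (10 hours), Sierra crew→Harbor site (8 hours), Hotel crew→Central site (11 hours) — total 16+20+10+8+11 = 65 hours.
Min-entry greedy (repeatedly take the single cheapest remaining cell) gives 67 hours, worse by 2.
Next-best assignment: Alpha crew→South site, Echo crew→Central site, Bravo crew→West site, Sierra crew→Harbor site, Hotel crew→East site = 66 hours.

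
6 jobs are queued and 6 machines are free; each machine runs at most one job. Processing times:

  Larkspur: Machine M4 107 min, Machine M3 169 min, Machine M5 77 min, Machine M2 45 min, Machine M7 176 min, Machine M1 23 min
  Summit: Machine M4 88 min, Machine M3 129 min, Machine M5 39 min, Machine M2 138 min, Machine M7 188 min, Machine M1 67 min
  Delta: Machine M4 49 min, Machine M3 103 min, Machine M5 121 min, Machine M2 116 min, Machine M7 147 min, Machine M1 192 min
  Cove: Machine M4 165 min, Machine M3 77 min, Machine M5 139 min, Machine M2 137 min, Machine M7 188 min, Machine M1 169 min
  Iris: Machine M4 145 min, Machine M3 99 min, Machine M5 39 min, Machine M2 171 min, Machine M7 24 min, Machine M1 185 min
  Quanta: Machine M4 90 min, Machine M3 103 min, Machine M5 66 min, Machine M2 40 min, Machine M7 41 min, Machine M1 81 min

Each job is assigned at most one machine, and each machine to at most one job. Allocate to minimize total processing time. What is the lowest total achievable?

Treat this as an assignment problem: match each job to one machine.
Optimal: Larkspur→Machine M1 (23 min), Summit→Machine M5 (39 min), Delta→Machine M4 (49 min), Cove→Machine M3 (77 min), Iris→Machine M7 (24 min), Quanta→Machine M2 (40 min) — total 23+39+49+77+24+40 = 252 min.
Next-best assignment: Larkspur→Machine M2, Summit→Machine M5, Delta→Machine M4, Cove→Machine M3, Iris→Machine M7, Quanta→Machine M1 = 315 min.
Swapping Larkspur↔Summit (Larkspur→Machine M5 77 min, Summit→Machine M1 67 min) adds 82.
Every other assignment is strictly worse.

Minimum total: 252 min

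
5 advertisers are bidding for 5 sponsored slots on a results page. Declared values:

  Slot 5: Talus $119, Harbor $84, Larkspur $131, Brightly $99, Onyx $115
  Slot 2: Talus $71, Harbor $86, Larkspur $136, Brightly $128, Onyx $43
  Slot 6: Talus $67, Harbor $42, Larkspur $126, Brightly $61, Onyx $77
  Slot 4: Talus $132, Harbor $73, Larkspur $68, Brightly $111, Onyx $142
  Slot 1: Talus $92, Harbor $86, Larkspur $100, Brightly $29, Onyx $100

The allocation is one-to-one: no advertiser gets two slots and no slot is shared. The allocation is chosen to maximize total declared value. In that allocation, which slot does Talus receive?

Talus receives Slot 5.

Optimal: Talus→Slot 5 ($119), Harbor→Slot 1 ($86), Larkspur→Slot 6 ($126), Brightly→Slot 2 ($128), Onyx→Slot 4 ($142) — total 119+86+126+128+142 = $601.
Column-greedy (each slot in turn goes to its best remaining advertiser) gives $554, worse by 47.
Swapping Brightly↔Harbor (Brightly→Slot 1 $29, Harbor→Slot 2 $86) loses 99.
Talus's own top slot is Slot 4 ($132), but forcing Talus→Slot 4 and reassigning the rest optimally gives only $587 — worse by 14.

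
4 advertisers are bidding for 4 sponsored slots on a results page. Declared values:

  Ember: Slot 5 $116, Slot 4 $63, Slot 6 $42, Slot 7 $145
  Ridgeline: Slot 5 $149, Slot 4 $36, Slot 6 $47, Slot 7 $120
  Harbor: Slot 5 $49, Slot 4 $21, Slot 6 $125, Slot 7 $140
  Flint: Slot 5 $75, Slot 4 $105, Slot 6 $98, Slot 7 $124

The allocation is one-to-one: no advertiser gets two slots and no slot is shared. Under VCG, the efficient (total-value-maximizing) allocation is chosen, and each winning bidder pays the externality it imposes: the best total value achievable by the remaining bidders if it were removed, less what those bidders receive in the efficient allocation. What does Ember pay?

Efficient allocation: Ember→Slot 7 ($145), Ridgeline→Slot 5 ($149), Harbor→Slot 6 ($125), Flint→Slot 4 ($105); total welfare W = $524.
Ember receives Slot 7 at value $145, so the others get W − 145 = $379.
Without Ember: best allocation of the remaining 3 bidders over all 4 slots is Ridgeline→Slot 5 ($149), Harbor→Slot 6 ($125), Flint→Slot 7 ($124), total $398.
VCG payment = (others' best without Ember) − (others' welfare with Ember) = 398 − 379 = $19.

Ember pays $19.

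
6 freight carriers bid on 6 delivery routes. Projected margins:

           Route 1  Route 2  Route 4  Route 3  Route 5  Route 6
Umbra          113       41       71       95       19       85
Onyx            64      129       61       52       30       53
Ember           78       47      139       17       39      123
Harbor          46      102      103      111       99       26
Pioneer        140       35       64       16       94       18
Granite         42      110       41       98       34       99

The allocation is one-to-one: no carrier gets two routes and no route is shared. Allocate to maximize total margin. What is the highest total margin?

Maximum total: $701k

Treat this as an assignment problem: match each carrier to one route.
Optimal: Umbra→Route 3 ($95k), Onyx→Route 2 ($129k), Ember→Route 4 ($139k), Harbor→Route 5 ($99k), Pioneer→Route 1 ($140k), Granite→Route 6 ($99k) — total 95+129+139+99+140+99 = $701k.
Row-greedy (each carrier in turn takes its best remaining route) gives $685k, worse by 16.
No other one-to-one assignment exceeds $701k.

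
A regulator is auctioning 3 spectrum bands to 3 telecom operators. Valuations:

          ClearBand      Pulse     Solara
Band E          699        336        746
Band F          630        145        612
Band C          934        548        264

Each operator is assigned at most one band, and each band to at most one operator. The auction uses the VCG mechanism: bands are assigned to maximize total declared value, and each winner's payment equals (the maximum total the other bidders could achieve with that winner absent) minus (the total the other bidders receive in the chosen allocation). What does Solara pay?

Solara pays $92M.

Efficient allocation: ClearBand→Band F ($630M), Pulse→Band C ($548M), Solara→Band E ($746M); total welfare W = $1924M.
Solara receives Band E at value $746M, so the others get W − 746 = $1178M.
Without Solara: best allocation of the remaining 2 bidders over all 3 bands is ClearBand→Band C ($934M), Pulse→Band E ($336M), total $1270M.
VCG payment = (others' best without Solara) − (others' welfare with Solara) = 1270 − 1178 = $92M.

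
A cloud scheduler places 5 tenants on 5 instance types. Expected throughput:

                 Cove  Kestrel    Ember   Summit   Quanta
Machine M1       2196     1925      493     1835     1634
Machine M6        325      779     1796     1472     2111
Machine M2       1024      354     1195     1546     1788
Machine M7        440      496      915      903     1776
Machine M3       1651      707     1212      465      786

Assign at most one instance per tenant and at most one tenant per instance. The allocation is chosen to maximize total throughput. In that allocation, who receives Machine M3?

Optimal: Cove→Machine M3 (1651 ops/s), Kestrel→Machine M1 (1925 ops/s), Ember→Machine M6 (1796 ops/s), Summit→Machine M2 (1546 ops/s), Quanta→Machine M7 (1776 ops/s) — total 1651+1925+1796+1546+1776 = 8694 ops/s.
Column-greedy (each instance in turn goes to its best remaining tenant) gives 7475 ops/s, worse by 1219.
Next-best assignment: Cove→Machine M3, Kestrel→Machine M1, Ember→Machine M7, Summit→Machine M2, Quanta→Machine M6 = 8148 ops/s.
Cove's own top instance is Machine M1 (2196 ops/s), but forcing Cove→Machine M1 and reassigning the rest optimally gives only 8021 ops/s — worse by 673.

Cove receives Machine M3.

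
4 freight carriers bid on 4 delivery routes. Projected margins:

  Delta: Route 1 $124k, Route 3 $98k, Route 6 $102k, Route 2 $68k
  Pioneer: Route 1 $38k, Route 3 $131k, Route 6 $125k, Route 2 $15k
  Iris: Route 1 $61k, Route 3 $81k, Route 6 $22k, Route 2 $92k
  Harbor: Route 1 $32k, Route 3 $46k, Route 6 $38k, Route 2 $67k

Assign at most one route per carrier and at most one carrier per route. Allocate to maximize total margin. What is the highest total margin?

Maximum total: $397k

This is the linear assignment problem.
Optimal: Delta→Route 1 ($124k), Pioneer→Route 6 ($125k), Iris→Route 3 ($81k), Harbor→Route 2 ($67k) — total 124+125+81+67 = $397k.
Max-entry greedy (repeatedly take the single best remaining cell) gives $385k, worse by 12.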